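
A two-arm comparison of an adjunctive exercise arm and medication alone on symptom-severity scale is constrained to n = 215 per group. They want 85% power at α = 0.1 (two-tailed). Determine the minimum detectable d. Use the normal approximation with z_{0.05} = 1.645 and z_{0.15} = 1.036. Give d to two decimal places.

For two independent groups of n = 215 each: d_min = (z_{α/2} + z_β)·√(2/n).
z-sum = 1.645 + 1.036 = 2.681.
d_min = 2.681 × √(2/215) = 2.681 × 0.0964 = 0.259.

d_min ≈ 0.26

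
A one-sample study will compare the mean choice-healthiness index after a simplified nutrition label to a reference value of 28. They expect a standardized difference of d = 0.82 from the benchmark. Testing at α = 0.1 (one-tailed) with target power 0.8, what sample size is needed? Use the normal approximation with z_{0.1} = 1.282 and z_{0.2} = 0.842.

n = 7

For a one-sample test: n = ((z_{α} + z_β) / d)².
z_{α} + z_β = 1.282 + 0.842 = 2.124.
n = (2.124 / 0.82)² = 2.590² = 6.71.
Round up.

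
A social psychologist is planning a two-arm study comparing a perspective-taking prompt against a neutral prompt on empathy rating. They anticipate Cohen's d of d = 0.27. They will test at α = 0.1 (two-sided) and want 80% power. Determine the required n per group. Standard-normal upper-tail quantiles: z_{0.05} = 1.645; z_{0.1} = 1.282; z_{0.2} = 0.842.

For two independent groups with equal n: n = 2·((z_{α/2} + z_β) / d)².
z_{α/2} + z_β = 1.645 + 0.842 = 2.487.
n = 2 × (2.487 / 0.27)² = 2 × 9.211² = 2 × 84.84 = 169.7.
Round up to the next whole participant.

n = 170 per group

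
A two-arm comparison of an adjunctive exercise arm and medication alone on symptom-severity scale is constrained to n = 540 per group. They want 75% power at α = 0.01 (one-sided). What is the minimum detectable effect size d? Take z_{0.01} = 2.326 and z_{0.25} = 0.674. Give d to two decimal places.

For two independent groups of n = 540 each: d_min = (z_{α} + z_β)·√(2/n).
z-sum = 2.326 + 0.674 = 3.000.
d_min = 3.000 × √(2/540) = 3.000 × 0.0609 = 0.183.

d_min ≈ 0.18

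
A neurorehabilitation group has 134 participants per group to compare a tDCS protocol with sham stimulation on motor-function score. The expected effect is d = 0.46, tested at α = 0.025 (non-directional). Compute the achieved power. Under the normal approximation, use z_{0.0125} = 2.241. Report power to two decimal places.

power ≈ 0.94

For two equal groups, power = Φ(d·√(n/2) − z_{α/2}).
d·√(n/2) = 0.46 × √(134/2) = 0.46 × 8.185 = 3.765.
z_β = 3.765 − 2.241 = 1.524.
Power = Φ(1.524) = 0.936.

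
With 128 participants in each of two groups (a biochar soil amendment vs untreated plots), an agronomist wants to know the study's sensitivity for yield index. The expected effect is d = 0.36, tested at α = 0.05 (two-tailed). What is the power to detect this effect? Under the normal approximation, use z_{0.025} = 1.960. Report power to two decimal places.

power ≈ 0.82

For two equal groups, power = Φ(d·√(n/2) − z_{α/2}).
d·√(n/2) = 0.36 × √(128/2) = 0.36 × 8.000 = 2.880.
z_β = 2.880 − 1.960 = 0.920.
Power = Φ(0.920) = 0.821.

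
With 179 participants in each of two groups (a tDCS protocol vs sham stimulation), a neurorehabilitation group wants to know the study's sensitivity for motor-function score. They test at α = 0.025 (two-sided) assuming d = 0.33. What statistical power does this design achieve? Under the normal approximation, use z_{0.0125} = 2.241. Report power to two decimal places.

power ≈ 0.81

For two equal groups, power = Φ(d·√(n/2) − z_{α/2}).
d·√(n/2) = 0.33 × √(179/2) = 0.33 × 9.460 = 3.122.
z_β = 3.122 − 2.241 = 0.881.
Power = Φ(0.881) = 0.811.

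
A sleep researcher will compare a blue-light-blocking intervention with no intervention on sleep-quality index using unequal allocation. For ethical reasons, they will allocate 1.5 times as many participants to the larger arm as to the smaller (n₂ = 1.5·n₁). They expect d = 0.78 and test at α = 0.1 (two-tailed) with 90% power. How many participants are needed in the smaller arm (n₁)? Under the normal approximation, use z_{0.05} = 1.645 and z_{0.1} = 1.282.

n₁ = 24

With allocation ratio k = n₂/n₁ = 1.5, Var(x̄₁−x̄₂) = σ²(1/n₁ + 1/(k·n₁)) = σ²·(k+1)/(k·n₁).
So n₁ = (1 + 1/k)·((z_{α/2} + z_β)/d)² = 1.667 × (2.927/0.78)².
n₁ = 1.667 × 14.08 = 23.5.
Round up: n₁ = 24, giving n₂ = 1.5 × 24 = 36.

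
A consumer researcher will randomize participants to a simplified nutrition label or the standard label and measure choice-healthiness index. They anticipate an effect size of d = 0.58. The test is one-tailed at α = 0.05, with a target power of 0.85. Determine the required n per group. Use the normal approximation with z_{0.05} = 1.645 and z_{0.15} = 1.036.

n = 43 per group

For two independent groups with equal n: n = 2·((z_{α} + z_β) / d)².
z_{α} + z_β = 1.645 + 1.036 = 2.681.
n = 2 × (2.681 / 0.58)² = 2 × 4.622² = 2 × 21.37 = 42.7.
Round up to the next whole participant.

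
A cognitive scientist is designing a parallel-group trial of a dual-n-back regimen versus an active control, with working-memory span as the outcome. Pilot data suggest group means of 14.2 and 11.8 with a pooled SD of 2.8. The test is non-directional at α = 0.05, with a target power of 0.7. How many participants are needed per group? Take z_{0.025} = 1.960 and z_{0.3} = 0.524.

Cohen's d = |M₁ − M₂| / SD_pooled = |14.2 − 11.8| / 2.8 = 2.4 / 2.8 = 0.857.
For two independent groups with equal n: n = 2·((z_{α/2} + z_β) / d)².
z_{α/2} + z_β = 1.960 + 0.524 = 2.484.
n = 2 × (2.484 / 0.857)² = 2 × 2.898² = 2 × 8.40 = 16.8.
Round up to the next whole participant.

n = 17 per group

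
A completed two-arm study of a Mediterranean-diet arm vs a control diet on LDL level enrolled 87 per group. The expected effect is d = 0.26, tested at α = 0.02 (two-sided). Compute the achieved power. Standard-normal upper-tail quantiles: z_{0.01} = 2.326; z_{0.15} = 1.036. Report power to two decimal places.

For two equal groups, power = Φ(d·√(n/2) − z_{α/2}).
d·√(n/2) = 0.26 × √(87/2) = 0.26 × 6.595 = 1.715.
z_β = 1.715 − 2.326 = -0.611.
Power = Φ(-0.611) = 0.271.

power ≈ 0.27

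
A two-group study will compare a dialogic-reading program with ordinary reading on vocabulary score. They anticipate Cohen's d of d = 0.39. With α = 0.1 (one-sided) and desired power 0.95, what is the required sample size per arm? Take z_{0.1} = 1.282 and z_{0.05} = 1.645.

n = 113 per group

For two independent groups with equal n: n = 2·((z_{α} + z_β) / d)².
z_{α} + z_β = 1.282 + 1.645 = 2.927.
n = 2 × (2.927 / 0.39)² = 2 × 7.505² = 2 × 56.33 = 112.7.
Round up to the next whole participant.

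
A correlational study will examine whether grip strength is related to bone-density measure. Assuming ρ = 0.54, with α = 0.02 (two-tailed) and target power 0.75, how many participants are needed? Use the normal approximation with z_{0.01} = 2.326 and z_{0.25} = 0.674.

Fisher's z: C = ½·ln((1+r)/(1−r)) = ½·ln(3.3478) = 0.6042.
n = ((z_{α/2} + z_β)/C)² + 3.
(2.326 + 0.674) / 0.6042 = 3.000 / 0.6042 = 4.965.
n = 4.965² + 3 = 24.65 + 3 = 27.7.
Round up.

n = 28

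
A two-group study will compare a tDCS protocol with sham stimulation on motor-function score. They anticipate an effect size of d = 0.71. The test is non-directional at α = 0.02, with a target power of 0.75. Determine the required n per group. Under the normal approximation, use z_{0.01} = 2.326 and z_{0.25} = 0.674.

n = 36 per group

For two independent groups with equal n: n = 2·((z_{α/2} + z_β) / d)².
z_{α/2} + z_β = 2.326 + 0.674 = 3.000.
n = 2 × (3.000 / 0.71)² = 2 × 4.225² = 2 × 17.85 = 35.7.
Round up to the next whole participant.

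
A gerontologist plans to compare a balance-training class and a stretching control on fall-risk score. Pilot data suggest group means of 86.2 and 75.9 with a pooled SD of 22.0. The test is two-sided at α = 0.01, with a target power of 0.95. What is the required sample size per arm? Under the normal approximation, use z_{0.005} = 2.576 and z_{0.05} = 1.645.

Cohen's d = |M₁ − M₂| / SD_pooled = |86.2 − 75.9| / 22.0 = 10.3 / 22.0 = 0.468.
For two independent groups with equal n: n = 2·((z_{α/2} + z_β) / d)².
z_{α/2} + z_β = 2.576 + 1.645 = 4.221.
n = 2 × (4.221 / 0.468)² = 2 × 9.019² = 2 × 81.35 = 162.7.
Round up to the next whole participant.

n = 163 per group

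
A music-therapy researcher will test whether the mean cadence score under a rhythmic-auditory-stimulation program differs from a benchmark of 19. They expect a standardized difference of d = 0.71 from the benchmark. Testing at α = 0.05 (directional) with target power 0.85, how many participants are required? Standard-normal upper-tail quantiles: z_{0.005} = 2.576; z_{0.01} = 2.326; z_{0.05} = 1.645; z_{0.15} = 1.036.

For a one-sample test: n = ((z_{α} + z_β) / d)².
z_{α} + z_β = 1.645 + 1.036 = 2.681.
n = (2.681 / 0.71)² = 3.776² = 14.26.
Round up.

n = 15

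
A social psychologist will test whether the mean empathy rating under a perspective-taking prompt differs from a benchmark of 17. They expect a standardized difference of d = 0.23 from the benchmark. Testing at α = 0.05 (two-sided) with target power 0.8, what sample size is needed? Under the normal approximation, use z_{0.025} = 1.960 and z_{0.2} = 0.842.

For a one-sample test: n = ((z_{α/2} + z_β) / d)².
z_{α/2} + z_β = 1.960 + 0.842 = 2.802.
n = (2.802 / 0.23)² = 12.183² = 148.42.
Round up.

n = 149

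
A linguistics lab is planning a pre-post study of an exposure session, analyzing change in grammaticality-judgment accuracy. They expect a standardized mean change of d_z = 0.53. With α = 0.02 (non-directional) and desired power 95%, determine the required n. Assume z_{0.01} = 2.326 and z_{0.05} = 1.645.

For a paired (one-sample on differences) test: n = ((z_{α/2} + z_β) / d)².
z_{α/2} + z_β = 2.326 + 1.645 = 3.971.
n = (3.971 / 0.53)² = 7.492² = 56.14.
Round up.

n = 57 pairs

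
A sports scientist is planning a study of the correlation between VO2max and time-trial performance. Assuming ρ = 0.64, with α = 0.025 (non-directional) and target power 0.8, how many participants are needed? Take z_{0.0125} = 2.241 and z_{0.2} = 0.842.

n = 20

Fisher's z: C = ½·ln((1+r)/(1−r)) = ½·ln(4.5556) = 0.7582.
n = ((z_{α/2} + z_β)/C)² + 3.
(2.241 + 0.842) / 0.7582 = 3.083 / 0.7582 = 4.066.
n = 4.066² + 3 = 16.53 + 3 = 19.5.
Round up.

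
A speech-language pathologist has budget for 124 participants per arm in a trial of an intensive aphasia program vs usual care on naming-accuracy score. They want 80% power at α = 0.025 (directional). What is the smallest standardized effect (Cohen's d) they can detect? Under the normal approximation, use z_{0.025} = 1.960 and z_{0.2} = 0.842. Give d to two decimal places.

For two independent groups of n = 124 each: d_min = (z_{α} + z_β)·√(2/n).
z-sum = 1.960 + 0.842 = 2.802.
d_min = 2.802 × √(2/124) = 2.802 × 0.1270 = 0.356.

d_min ≈ 0.36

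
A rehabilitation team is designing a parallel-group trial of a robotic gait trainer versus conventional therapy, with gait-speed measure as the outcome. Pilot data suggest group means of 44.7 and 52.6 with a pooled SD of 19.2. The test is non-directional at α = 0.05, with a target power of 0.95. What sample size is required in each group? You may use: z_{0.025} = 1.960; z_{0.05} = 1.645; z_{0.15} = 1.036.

n = 154 per group

Cohen's d = |M₁ − M₂| / SD_pooled = |44.7 − 52.6| / 19.2 = 7.9 / 19.2 = 0.411.
For two independent groups with equal n: n = 2·((z_{α/2} + z_β) / d)².
z_{α/2} + z_β = 1.960 + 1.645 = 3.605.
n = 2 × (3.605 / 0.411)² = 2 × 8.771² = 2 × 76.94 = 153.9.
Round up to the next whole participant.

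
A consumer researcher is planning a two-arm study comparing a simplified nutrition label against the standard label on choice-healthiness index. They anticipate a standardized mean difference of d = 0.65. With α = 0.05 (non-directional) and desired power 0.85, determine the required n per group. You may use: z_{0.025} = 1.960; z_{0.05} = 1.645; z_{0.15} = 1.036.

n = 43 per group

For two independent groups with equal n: n = 2·((z_{α/2} + z_β) / d)².
z_{α/2} + z_β = 1.960 + 1.036 = 2.996.
n = 2 × (2.996 / 0.65)² = 2 × 4.609² = 2 × 21.25 = 42.5.
Round up to the next whole participant.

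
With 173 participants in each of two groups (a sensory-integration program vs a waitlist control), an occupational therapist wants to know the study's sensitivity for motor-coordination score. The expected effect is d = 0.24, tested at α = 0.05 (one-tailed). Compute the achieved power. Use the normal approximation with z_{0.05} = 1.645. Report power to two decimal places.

power ≈ 0.72

For two equal groups, power = Φ(d·√(n/2) − z_{α}).
d·√(n/2) = 0.24 × √(173/2) = 0.24 × 9.301 = 2.232.
z_β = 2.232 − 1.645 = 0.587.
Power = Φ(0.587) = 0.721.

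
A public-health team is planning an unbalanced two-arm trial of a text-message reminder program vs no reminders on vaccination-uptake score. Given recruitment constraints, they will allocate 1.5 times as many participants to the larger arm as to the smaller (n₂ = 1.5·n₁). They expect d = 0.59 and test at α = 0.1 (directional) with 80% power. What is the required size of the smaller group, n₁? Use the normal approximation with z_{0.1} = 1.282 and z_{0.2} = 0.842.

With allocation ratio k = n₂/n₁ = 1.5, Var(x̄₁−x̄₂) = σ²(1/n₁ + 1/(k·n₁)) = σ²·(k+1)/(k·n₁).
So n₁ = (1 + 1/k)·((z_{α} + z_β)/d)² = 1.667 × (2.124/0.59)².
n₁ = 1.667 × 12.96 = 21.6.
Round up: n₁ = 22, giving n₂ = 1.5 × 22 = 33.

n₁ = 22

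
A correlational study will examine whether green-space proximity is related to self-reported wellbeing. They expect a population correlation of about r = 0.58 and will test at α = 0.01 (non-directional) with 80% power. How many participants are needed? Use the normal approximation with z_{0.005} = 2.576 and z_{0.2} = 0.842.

n = 30

Fisher's z: C = ½·ln((1+r)/(1−r)) = ½·ln(3.7619) = 0.6625.
n = ((z_{α/2} + z_β)/C)² + 3.
(2.576 + 0.842) / 0.6625 = 3.418 / 0.6625 = 5.159.
n = 5.159² + 3 = 26.62 + 3 = 29.6.
Round up.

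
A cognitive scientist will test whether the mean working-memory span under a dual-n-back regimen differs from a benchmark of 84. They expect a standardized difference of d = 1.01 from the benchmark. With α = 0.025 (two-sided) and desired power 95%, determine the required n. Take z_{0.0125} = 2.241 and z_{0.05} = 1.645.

For a one-sample test: n = ((z_{α/2} + z_β) / d)².
z_{α/2} + z_β = 2.241 + 1.645 = 3.886.
n = (3.886 / 1.01)² = 3.848² = 14.80.
Round up.

n = 15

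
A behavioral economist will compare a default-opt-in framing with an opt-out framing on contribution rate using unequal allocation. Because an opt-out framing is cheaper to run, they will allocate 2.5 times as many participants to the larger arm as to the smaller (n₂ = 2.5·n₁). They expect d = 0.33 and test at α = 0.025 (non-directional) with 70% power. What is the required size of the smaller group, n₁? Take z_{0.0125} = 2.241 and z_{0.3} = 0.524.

With allocation ratio k = n₂/n₁ = 2.5, Var(x̄₁−x̄₂) = σ²(1/n₁ + 1/(k·n₁)) = σ²·(k+1)/(k·n₁).
So n₁ = (1 + 1/k)·((z_{α/2} + z_β)/d)² = 1.400 × (2.765/0.33)².
n₁ = 1.400 × 70.20 = 98.3.
Round up: n₁ = 99, giving n₂ = ⌈2.5 × 99⌉ = ⌈247.5⌉ = 248.

n₁ = 99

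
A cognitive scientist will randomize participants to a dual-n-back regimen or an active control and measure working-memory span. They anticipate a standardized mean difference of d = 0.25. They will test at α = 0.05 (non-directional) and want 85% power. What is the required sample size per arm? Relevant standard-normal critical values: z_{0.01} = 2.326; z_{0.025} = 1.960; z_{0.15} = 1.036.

n = 288 per group

For two independent groups with equal n: n = 2·((z_{α/2} + z_β) / d)².
z_{α/2} + z_β = 1.960 + 1.036 = 2.996.
n = 2 × (2.996 / 0.25)² = 2 × 11.984² = 2 × 143.62 = 287.2.
Round up to the next whole participant.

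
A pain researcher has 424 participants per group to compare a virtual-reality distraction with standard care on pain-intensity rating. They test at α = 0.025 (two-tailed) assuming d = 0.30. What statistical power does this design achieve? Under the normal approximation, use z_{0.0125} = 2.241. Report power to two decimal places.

power ≈ 0.98

For two equal groups, power = Φ(d·√(n/2) − z_{α/2}).
d·√(n/2) = 0.30 × √(424/2) = 0.30 × 14.560 = 4.368.
z_β = 4.368 − 2.241 = 2.127.
Power = Φ(2.127) = 0.983.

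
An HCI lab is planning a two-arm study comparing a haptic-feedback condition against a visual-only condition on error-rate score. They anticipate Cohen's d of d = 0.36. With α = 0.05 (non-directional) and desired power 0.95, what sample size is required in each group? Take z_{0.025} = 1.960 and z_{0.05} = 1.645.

n = 201 per group

For two independent groups with equal n: n = 2·((z_{α/2} + z_β) / d)².
z_{α/2} + z_β = 1.960 + 1.645 = 3.605.
n = 2 × (3.605 / 0.36)² = 2 × 10.014² = 2 × 100.28 = 200.6.
Round up to the next whole participant.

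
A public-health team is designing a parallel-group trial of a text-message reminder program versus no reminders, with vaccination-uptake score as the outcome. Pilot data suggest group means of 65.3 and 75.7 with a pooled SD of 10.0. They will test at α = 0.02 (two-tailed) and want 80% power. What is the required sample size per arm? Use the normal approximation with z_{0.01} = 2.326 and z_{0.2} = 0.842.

n = 19 per group

Cohen's d = |M₁ − M₂| / SD_pooled = |65.3 − 75.7| / 10.0 = 10.4 / 10.0 = 1.040.
For two independent groups with equal n: n = 2·((z_{α/2} + z_β) / d)².
z_{α/2} + z_β = 2.326 + 0.842 = 3.168.
n = 2 × (3.168 / 1.040)² = 2 × 3.046² = 2 × 9.28 = 18.6.
Round up to the next whole participant.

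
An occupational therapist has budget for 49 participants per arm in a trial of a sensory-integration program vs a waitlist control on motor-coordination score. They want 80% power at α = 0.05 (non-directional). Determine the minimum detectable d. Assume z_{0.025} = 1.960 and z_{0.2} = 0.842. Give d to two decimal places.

d_min ≈ 0.57

For two independent groups of n = 49 each: d_min = (z_{α/2} + z_β)·√(2/n).
z-sum = 1.960 + 0.842 = 2.802.
d_min = 2.802 × √(2/49) = 2.802 × 0.2020 = 0.566.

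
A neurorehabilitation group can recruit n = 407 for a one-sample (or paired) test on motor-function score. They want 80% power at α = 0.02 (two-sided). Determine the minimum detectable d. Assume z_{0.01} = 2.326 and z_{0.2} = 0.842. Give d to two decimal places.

For a single sample (or paired design) of n = 407: d_min = (z_{α/2} + z_β)/√n.
z-sum = 2.326 + 0.842 = 3.168.
d_min = 3.168 / √407 = 3.168 / 20.174 = 0.157.

d_min ≈ 0.16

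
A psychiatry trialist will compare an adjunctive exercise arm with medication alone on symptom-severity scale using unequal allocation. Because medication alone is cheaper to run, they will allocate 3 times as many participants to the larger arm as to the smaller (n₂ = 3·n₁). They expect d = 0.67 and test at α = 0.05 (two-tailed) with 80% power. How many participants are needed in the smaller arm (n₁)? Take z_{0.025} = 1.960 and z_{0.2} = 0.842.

With allocation ratio k = n₂/n₁ = 3, Var(x̄₁−x̄₂) = σ²(1/n₁ + 1/(k·n₁)) = σ²·(k+1)/(k·n₁).
So n₁ = (1 + 1/k)·((z_{α/2} + z_β)/d)² = 1.333 × (2.802/0.67)².
n₁ = 1.333 × 17.49 = 23.3.
Round up: n₁ = 24, giving n₂ = 3 × 24 = 72.

n₁ = 24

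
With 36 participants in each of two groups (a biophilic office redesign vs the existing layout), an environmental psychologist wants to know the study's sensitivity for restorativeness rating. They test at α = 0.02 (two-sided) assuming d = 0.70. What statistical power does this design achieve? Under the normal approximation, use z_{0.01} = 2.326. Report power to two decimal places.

For two equal groups, power = Φ(d·√(n/2) − z_{α/2}).
d·√(n/2) = 0.70 × √(36/2) = 0.70 × 4.243 = 2.970.
z_β = 2.970 − 2.326 = 0.644.
Power = Φ(0.644) = 0.740.

power ≈ 0.74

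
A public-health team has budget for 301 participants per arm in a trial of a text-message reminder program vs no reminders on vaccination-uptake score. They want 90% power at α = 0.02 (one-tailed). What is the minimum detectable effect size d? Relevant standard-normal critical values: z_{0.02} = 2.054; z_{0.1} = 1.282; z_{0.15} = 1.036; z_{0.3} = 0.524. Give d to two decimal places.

For two independent groups of n = 301 each: d_min = (z_{α} + z_β)·√(2/n).
z-sum = 2.054 + 1.282 = 3.336.
d_min = 3.336 × √(2/301) = 3.336 × 0.0815 = 0.272.

d_min ≈ 0.27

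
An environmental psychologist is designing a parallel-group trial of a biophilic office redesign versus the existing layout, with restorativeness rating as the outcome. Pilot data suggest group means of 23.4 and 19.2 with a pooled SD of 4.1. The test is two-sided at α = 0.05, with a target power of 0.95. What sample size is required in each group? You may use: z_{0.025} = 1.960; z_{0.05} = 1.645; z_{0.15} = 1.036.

Cohen's d = |M₁ − M₂| / SD_pooled = |23.4 − 19.2| / 4.1 = 4.2 / 4.1 = 1.024.
For two independent groups with equal n: n = 2·((z_{α/2} + z_β) / d)².
z_{α/2} + z_β = 1.960 + 1.645 = 3.605.
n = 2 × (3.605 / 1.024)² = 2 × 3.521² = 2 × 12.39 = 24.8.
Round up to the next whole participant.

n = 25 per group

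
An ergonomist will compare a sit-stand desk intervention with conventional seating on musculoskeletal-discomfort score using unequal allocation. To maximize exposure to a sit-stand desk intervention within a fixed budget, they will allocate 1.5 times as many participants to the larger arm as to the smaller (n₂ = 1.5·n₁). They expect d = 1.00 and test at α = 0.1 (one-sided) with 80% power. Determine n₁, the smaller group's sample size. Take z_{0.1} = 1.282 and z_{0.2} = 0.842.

With allocation ratio k = n₂/n₁ = 1.5, Var(x̄₁−x̄₂) = σ²(1/n₁ + 1/(k·n₁)) = σ²·(k+1)/(k·n₁).
So n₁ = (1 + 1/k)·((z_{α} + z_β)/d)² = 1.667 × (2.124/1.00)².
n₁ = 1.667 × 4.51 = 7.5.
Round up: n₁ = 8, giving n₂ = 1.5 × 8 = 12.

n₁ = 8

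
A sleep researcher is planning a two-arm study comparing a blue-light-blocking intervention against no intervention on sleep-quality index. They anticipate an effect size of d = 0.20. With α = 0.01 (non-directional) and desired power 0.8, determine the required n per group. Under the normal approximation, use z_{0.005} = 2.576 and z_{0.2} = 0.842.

For two independent groups with equal n: n = 2·((z_{α/2} + z_β) / d)².
z_{α/2} + z_β = 2.576 + 0.842 = 3.418.
n = 2 × (3.418 / 0.20)² = 2 × 17.090² = 2 × 292.07 = 584.1.
Round up to the next whole participant.

n = 585 per group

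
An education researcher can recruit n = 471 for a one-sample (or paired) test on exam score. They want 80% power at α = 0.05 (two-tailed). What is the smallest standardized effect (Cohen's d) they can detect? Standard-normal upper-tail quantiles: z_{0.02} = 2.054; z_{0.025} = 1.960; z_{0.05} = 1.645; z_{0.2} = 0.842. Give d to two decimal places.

For a single sample (or paired design) of n = 471: d_min = (z_{α/2} + z_β)/√n.
z-sum = 1.960 + 0.842 = 2.802.
d_min = 2.802 / √471 = 2.802 / 21.703 = 0.129.

d_min ≈ 0.13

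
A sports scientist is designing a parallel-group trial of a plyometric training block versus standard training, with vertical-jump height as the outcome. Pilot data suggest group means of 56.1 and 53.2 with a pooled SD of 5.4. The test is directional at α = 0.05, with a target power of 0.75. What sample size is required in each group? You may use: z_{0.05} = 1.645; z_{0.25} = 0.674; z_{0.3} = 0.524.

n = 38 per group

Cohen's d = |M₁ − M₂| / SD_pooled = |56.1 − 53.2| / 5.4 = 2.9 / 5.4 = 0.537.
For two independent groups with equal n: n = 2·((z_{α} + z_β) / d)².
z_{α} + z_β = 1.645 + 0.674 = 2.319.
n = 2 × (2.319 / 0.537)² = 2 × 4.318² = 2 × 18.65 = 37.3.
Round up to the next whole participant.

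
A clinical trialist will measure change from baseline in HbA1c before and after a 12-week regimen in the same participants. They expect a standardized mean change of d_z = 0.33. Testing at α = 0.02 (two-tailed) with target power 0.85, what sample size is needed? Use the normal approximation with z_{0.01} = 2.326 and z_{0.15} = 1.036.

n = 104 pairs

For a paired (one-sample on differences) test: n = ((z_{α/2} + z_β) / d)².
z_{α/2} + z_β = 2.326 + 1.036 = 3.362.
n = (3.362 / 0.33)² = 10.188² = 103.79.
Round up.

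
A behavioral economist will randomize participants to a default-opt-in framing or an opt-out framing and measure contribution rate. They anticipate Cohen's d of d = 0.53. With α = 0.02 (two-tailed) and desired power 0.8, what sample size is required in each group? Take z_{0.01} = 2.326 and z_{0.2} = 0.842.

For two independent groups with equal n: n = 2·((z_{α/2} + z_β) / d)².
z_{α/2} + z_β = 2.326 + 0.842 = 3.168.
n = 2 × (3.168 / 0.53)² = 2 × 5.977² = 2 × 35.73 = 71.5.
Round up to the next whole participant.

n = 72 per group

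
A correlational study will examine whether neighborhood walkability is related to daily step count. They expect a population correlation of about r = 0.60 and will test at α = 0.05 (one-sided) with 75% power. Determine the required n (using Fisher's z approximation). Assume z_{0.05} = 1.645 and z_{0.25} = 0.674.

n = 15

Fisher's z: C = ½·ln((1+r)/(1−r)) = ½·ln(4.0000) = 0.6931.
n = ((z_{α} + z_β)/C)² + 3.
(1.645 + 0.674) / 0.6931 = 2.319 / 0.6931 = 3.346.
n = 3.346² + 3 = 11.19 + 3 = 14.2.
Round up.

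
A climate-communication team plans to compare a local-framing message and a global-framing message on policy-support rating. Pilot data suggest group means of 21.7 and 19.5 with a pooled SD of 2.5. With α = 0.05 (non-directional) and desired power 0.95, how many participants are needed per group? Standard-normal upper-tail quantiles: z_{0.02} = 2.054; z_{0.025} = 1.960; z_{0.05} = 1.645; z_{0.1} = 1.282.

n = 34 per group

Cohen's d = |M₁ − M₂| / SD_pooled = |21.7 − 19.5| / 2.5 = 2.2 / 2.5 = 0.880.
For two independent groups with equal n: n = 2·((z_{α/2} + z_β) / d)².
z_{α/2} + z_β = 1.960 + 1.645 = 3.605.
n = 2 × (3.605 / 0.880)² = 2 × 4.097² = 2 × 16.78 = 33.6.
Round up to the next whole participant.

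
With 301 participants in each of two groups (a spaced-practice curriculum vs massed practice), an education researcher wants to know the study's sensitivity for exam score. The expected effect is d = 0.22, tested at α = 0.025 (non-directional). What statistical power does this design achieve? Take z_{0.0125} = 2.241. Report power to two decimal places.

For two equal groups, power = Φ(d·√(n/2) − z_{α/2}).
d·√(n/2) = 0.22 × √(301/2) = 0.22 × 12.268 = 2.699.
z_β = 2.699 − 2.241 = 0.458.
Power = Φ(0.458) = 0.676.

power ≈ 0.68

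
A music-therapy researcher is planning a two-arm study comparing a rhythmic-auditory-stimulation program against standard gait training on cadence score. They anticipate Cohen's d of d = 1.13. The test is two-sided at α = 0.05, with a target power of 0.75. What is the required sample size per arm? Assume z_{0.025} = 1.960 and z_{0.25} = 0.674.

For two independent groups with equal n: n = 2·((z_{α/2} + z_β) / d)².
z_{α/2} + z_β = 1.960 + 0.674 = 2.634.
n = 2 × (2.634 / 1.13)² = 2 × 2.331² = 2 × 5.43 = 10.9.
Round up to the next whole participant.

n = 11 per group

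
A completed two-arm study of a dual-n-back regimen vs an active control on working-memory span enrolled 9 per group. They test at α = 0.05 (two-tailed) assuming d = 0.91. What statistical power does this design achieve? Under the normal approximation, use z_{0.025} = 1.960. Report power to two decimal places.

power ≈ 0.49

For two equal groups, power = Φ(d·√(n/2) − z_{α/2}).
d·√(n/2) = 0.91 × √(9/2) = 0.91 × 2.121 = 1.930.
z_β = 1.930 − 1.960 = -0.030.
Power = Φ(-0.030) = 0.488.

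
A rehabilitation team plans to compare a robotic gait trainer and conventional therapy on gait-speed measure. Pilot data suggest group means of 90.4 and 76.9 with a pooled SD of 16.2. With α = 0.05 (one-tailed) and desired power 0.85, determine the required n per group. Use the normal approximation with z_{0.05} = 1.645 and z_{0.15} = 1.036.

n = 21 per group

Cohen's d = |M₁ − M₂| / SD_pooled = |90.4 − 76.9| / 16.2 = 13.5 / 16.2 = 0.833.
For two independent groups with equal n: n = 2·((z_{α} + z_β) / d)².
z_{α} + z_β = 1.645 + 1.036 = 2.681.
n = 2 × (2.681 / 0.833)² = 2 × 3.218² = 2 × 10.36 = 20.7.
Round up to the next whole participant.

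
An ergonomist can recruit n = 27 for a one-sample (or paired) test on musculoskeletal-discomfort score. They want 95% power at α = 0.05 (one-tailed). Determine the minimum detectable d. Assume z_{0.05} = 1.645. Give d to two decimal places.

For a single sample (or paired design) of n = 27: d_min = (z_{α} + z_β)/√n.
z-sum = 1.645 + 1.645 = 3.290.
d_min = 3.290 / √27 = 3.290 / 5.196 = 0.633.

d_min ≈ 0.63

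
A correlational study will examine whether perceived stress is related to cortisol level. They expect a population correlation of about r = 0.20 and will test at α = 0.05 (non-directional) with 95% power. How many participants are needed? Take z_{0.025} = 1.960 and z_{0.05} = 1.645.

Fisher's z: C = ½·ln((1+r)/(1−r)) = ½·ln(1.5000) = 0.2027.
n = ((z_{α/2} + z_β)/C)² + 3.
(1.960 + 1.645) / 0.2027 = 3.605 / 0.2027 = 17.785.
n = 17.785² + 3 = 316.30 + 3 = 319.3.
Round up.

n = 320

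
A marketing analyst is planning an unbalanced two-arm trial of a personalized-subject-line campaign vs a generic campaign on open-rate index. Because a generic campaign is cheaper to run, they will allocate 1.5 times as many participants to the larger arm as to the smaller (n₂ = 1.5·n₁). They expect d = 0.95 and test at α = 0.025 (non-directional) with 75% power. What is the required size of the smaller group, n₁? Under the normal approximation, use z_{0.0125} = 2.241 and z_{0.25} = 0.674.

With allocation ratio k = n₂/n₁ = 1.5, Var(x̄₁−x̄₂) = σ²(1/n₁ + 1/(k·n₁)) = σ²·(k+1)/(k·n₁).
So n₁ = (1 + 1/k)·((z_{α/2} + z_β)/d)² = 1.667 × (2.915/0.95)².
n₁ = 1.667 × 9.42 = 15.7.
Round up: n₁ = 16, giving n₂ = 1.5 × 16 = 24.

n₁ = 16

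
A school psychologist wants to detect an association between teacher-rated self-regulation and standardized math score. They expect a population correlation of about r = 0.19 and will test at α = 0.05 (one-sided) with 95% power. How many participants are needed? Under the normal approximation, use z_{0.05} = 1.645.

Fisher's z: C = ½·ln((1+r)/(1−r)) = ½·ln(1.4691) = 0.1923.
n = ((z_{α} + z_β)/C)² + 3.
(1.645 + 1.645) / 0.1923 = 3.290 / 0.1923 = 17.109.
n = 17.109² + 3 = 292.71 + 3 = 295.7.
Round up.

n = 296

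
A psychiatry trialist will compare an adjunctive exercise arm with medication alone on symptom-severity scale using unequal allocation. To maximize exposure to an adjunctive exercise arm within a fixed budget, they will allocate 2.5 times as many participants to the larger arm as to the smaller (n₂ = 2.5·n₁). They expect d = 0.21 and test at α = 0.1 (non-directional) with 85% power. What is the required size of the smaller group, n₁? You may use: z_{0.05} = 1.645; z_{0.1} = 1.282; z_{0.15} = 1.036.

n₁ = 229

With allocation ratio k = n₂/n₁ = 2.5, Var(x̄₁−x̄₂) = σ²(1/n₁ + 1/(k·n₁)) = σ²·(k+1)/(k·n₁).
So n₁ = (1 + 1/k)·((z_{α/2} + z_β)/d)² = 1.400 × (2.681/0.21)².
n₁ = 1.400 × 162.99 = 228.2.
Round up: n₁ = 229, giving n₂ = ⌈2.5 × 229⌉ = ⌈572.5⌉ = 573.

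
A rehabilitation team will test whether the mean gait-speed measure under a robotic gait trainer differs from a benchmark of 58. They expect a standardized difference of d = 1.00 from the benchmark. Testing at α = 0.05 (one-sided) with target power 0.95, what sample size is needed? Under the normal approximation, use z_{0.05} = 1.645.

n = 11

For a one-sample test: n = ((z_{α} + z_β) / d)².
z_{α} + z_β = 1.645 + 1.645 = 3.290.
n = (3.290 / 1.00)² = 3.290² = 10.82.
Round up.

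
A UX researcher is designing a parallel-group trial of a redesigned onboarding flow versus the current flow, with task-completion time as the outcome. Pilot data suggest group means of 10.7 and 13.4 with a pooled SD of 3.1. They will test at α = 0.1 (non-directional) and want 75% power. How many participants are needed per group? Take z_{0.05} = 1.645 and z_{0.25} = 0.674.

n = 15 per group

Cohen's d = |M₁ − M₂| / SD_pooled = |10.7 − 13.4| / 3.1 = 2.7 / 3.1 = 0.871.
For two independent groups with equal n: n = 2·((z_{α/2} + z_β) / d)².
z_{α/2} + z_β = 1.645 + 0.674 = 2.319.
n = 2 × (2.319 / 0.871)² = 2 × 2.662² = 2 × 7.09 = 14.2.
Round up to the next whole participant.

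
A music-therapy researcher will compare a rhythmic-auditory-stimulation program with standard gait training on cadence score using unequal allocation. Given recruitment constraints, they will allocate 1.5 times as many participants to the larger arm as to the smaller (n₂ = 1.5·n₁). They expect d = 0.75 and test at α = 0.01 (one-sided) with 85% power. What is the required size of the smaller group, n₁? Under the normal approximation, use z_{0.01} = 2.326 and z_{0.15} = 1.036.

n₁ = 34

With allocation ratio k = n₂/n₁ = 1.5, Var(x̄₁−x̄₂) = σ²(1/n₁ + 1/(k·n₁)) = σ²·(k+1)/(k·n₁).
So n₁ = (1 + 1/k)·((z_{α} + z_β)/d)² = 1.667 × (3.362/0.75)².
n₁ = 1.667 × 20.09 = 33.5.
Round up: n₁ = 34, giving n₂ = 1.5 × 34 = 51.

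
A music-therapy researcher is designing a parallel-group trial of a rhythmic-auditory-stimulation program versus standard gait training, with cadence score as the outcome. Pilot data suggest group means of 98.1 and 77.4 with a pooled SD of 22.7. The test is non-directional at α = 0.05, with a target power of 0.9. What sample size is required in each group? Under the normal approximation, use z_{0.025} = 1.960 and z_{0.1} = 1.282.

Cohen's d = |M₁ − M₂| / SD_pooled = |98.1 − 77.4| / 22.7 = 20.7 / 22.7 = 0.912.
For two independent groups with equal n: n = 2·((z_{α/2} + z_β) / d)².
z_{α/2} + z_β = 1.960 + 1.282 = 3.242.
n = 2 × (3.242 / 0.912)² = 2 × 3.555² = 2 × 12.64 = 25.3.
Round up to the next whole participant.

n = 26 per group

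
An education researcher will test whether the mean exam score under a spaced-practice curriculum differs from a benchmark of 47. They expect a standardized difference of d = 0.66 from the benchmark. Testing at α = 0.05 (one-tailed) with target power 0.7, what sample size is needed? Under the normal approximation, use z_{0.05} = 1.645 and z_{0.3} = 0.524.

n = 11

For a one-sample test: n = ((z_{α} + z_β) / d)².
z_{α} + z_β = 1.645 + 0.524 = 2.169.
n = (2.169 / 0.66)² = 3.286² = 10.80.
Round up.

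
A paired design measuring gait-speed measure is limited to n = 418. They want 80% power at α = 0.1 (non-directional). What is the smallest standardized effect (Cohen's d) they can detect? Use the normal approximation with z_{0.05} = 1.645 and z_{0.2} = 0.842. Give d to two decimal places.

For a single sample (or paired design) of n = 418: d_min = (z_{α/2} + z_β)/√n.
z-sum = 1.645 + 0.842 = 2.487.
d_min = 2.487 / √418 = 2.487 / 20.445 = 0.122.

d_min ≈ 0.12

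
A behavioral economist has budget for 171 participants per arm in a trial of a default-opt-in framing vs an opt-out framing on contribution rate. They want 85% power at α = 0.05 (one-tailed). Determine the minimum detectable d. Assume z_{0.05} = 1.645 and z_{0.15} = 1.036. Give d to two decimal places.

d_min ≈ 0.29

For two independent groups of n = 171 each: d_min = (z_{α} + z_β)·√(2/n).
z-sum = 1.645 + 1.036 = 2.681.
d_min = 2.681 × √(2/171) = 2.681 × 0.1081 = 0.290.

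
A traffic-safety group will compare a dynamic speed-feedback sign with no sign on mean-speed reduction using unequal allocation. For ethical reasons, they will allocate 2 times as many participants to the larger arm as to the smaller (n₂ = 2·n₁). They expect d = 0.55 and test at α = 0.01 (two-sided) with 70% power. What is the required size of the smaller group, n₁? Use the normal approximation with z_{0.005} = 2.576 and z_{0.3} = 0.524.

n₁ = 48

With allocation ratio k = n₂/n₁ = 2, Var(x̄₁−x̄₂) = σ²(1/n₁ + 1/(k·n₁)) = σ²·(k+1)/(k·n₁).
So n₁ = (1 + 1/k)·((z_{α/2} + z_β)/d)² = 1.500 × (3.100/0.55)².
n₁ = 1.500 × 31.77 = 47.7.
Round up: n₁ = 48, giving n₂ = 2 × 48 = 96.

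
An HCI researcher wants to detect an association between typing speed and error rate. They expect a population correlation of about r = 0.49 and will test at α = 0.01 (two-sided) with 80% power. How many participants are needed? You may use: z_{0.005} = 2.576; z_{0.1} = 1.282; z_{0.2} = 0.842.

Fisher's z: C = ½·ln((1+r)/(1−r)) = ½·ln(2.9216) = 0.5361.
n = ((z_{α/2} + z_β)/C)² + 3.
(2.576 + 0.842) / 0.5361 = 3.418 / 0.5361 = 6.376.
n = 6.376² + 3 = 40.65 + 3 = 43.6.
Round up.

n = 44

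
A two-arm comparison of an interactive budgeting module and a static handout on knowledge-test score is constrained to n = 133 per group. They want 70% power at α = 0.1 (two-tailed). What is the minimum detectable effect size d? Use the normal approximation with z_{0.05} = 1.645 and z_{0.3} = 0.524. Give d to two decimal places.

d_min ≈ 0.27

For two independent groups of n = 133 each: d_min = (z_{α/2} + z_β)·√(2/n).
z-sum = 1.645 + 0.524 = 2.169.
d_min = 2.169 × √(2/133) = 2.169 × 0.1226 = 0.266.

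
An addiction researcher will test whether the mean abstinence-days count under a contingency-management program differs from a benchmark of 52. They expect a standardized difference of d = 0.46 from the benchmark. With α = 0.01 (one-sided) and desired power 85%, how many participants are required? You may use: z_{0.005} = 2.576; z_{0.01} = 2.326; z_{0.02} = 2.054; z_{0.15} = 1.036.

n = 54

For a one-sample test: n = ((z_{α} + z_β) / d)².
z_{α} + z_β = 2.326 + 1.036 = 3.362.
n = (3.362 / 0.46)² = 7.309² = 53.42.
Round up.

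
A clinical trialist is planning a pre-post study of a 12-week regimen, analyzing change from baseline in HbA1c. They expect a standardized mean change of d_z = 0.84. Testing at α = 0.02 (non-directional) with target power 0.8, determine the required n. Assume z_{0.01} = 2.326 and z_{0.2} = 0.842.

n = 15 pairs

For a paired (one-sample on differences) test: n = ((z_{α/2} + z_β) / d)².
z_{α/2} + z_β = 2.326 + 0.842 = 3.168.
n = (3.168 / 0.84)² = 3.771² = 14.22.
Round up.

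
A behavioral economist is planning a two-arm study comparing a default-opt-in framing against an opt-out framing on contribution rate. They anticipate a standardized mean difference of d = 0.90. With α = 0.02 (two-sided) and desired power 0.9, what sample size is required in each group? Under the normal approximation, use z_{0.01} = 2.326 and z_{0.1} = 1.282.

For two independent groups with equal n: n = 2·((z_{α/2} + z_β) / d)².
z_{α/2} + z_β = 2.326 + 1.282 = 3.608.
n = 2 × (3.608 / 0.90)² = 2 × 4.009² = 2 × 16.07 = 32.1.
Round up to the next whole participant.

n = 33 per group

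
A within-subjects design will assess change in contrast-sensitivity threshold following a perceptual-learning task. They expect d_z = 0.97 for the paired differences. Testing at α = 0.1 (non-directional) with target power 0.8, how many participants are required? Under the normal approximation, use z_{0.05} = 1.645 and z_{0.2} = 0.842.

For a paired (one-sample on differences) test: n = ((z_{α/2} + z_β) / d)².
z_{α/2} + z_β = 1.645 + 0.842 = 2.487.
n = (2.487 / 0.97)² = 2.564² = 6.57.
Round up.

n = 7 pairs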